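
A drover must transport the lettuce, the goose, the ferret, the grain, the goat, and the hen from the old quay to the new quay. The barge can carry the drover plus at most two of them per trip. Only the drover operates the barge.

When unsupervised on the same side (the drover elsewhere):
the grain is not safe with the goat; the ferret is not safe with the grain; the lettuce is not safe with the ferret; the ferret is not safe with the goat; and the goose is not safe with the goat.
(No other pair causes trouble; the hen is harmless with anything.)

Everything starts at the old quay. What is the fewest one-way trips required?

9

Counting alone: the drover can take at most 2 across per trip to the new quay, so moving all 6 needs at least 3 loaded trips out, with a return between consecutive ones — at least 5 crossings.
The safety rule pushes this higher. Following every safe sequence of crossings, the most of the 6 that can be at the new quay as the barge arrives there on crossings 5, 7 is 4, 5 respectively — never all 6.
So no plan with fewer than 9 crossings exists, and this one achieves 9:
1. Drover goes to the new quay with the ferret and the goat.
2. Drover goes back to the old quay with the ferret.
3. Drover goes to the new quay with the ferret and the lettuce.
4. Drover goes back to the old quay with the ferret.
5. Drover goes to the new quay with the goose and the grain.
6. Drover goes back to the old quay with the goat.
7. Drover goes to the new quay with the ferret and the hen.
8. Drover goes back to the old quay with the ferret.
9. Drover goes to the new quay with the ferret and the goat.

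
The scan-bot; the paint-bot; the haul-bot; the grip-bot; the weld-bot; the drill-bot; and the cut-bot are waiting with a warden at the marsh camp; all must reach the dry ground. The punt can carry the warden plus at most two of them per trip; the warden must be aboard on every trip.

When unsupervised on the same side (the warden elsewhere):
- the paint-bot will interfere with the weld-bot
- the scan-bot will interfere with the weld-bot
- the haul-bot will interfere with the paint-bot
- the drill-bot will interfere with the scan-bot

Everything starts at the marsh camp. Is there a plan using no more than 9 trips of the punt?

Yes — this plan uses 9 crossings (≤ 9):
1. Warden goes to the dry ground with the paint-bot and the scan-bot.  [the marsh camp: the cut-bot, the drill-bot, the grip-bot, the haul-bot, the weld-bot | the dry ground: the paint-bot, the scan-bot]
2. Warden goes back to the marsh camp alone.  [the marsh camp: the cut-bot, the drill-bot, the grip-bot, the haul-bot, the weld-bot | the dry ground: the paint-bot, the scan-bot]
3. Warden goes to the dry ground with the haul-bot.  [the marsh camp: the cut-bot, the drill-bot, the grip-bot, the weld-bot | the dry ground: the haul-bot, the paint-bot, the scan-bot]
4. Warden goes back to the marsh camp with the paint-bot.  [the marsh camp: the cut-bot, the drill-bot, the grip-bot, the paint-bot, the weld-bot | the dry ground: the haul-bot, the scan-bot]
5. Warden goes to the dry ground with the grip-bot and the weld-bot.  [the marsh camp: the cut-bot, the drill-bot, the paint-bot | the dry ground: the grip-bot, the haul-bot, the scan-bot, the weld-bot]
6. Warden goes back to the marsh camp with the scan-bot.  [the marsh camp: the cut-bot, the drill-bot, the paint-bot, the scan-bot | the dry ground: the grip-bot, the haul-bot, the weld-bot]
7. Warden goes to the dry ground with the cut-bot and the drill-bot.  [the marsh camp: the paint-bot, the scan-bot | the dry ground: the cut-bot, the drill-bot, the grip-bot, the haul-bot, the weld-bot]
8. Warden goes back to the marsh camp alone.  [the marsh camp: the paint-bot, the scan-bot | the dry ground: the cut-bot, the drill-bot, the grip-bot, the haul-bot, the weld-bot]
9. Warden goes to the dry ground with the paint-bot and the scan-bot.  [the marsh camp: — | the dry ground: the cut-bot, the drill-bot, the grip-bot, the haul-bot, the paint-bot, the scan-bot, the weld-bot]

Yes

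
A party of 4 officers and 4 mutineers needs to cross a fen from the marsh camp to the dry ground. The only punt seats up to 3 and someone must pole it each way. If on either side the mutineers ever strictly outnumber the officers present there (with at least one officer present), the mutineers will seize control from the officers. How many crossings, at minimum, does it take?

9

Counting alone: each trip to the dry ground takes at most 3 across and each return brings at least 1 back, so after t trips out (and t−1 returns) at most 3t − (t−1) of the 8 are across; that first reaches 8 at t = 4, so at least 7 crossings are needed.
The safety rule pushes this higher. Following every safe sequence of crossings, the most of the 8 that can be at the dry ground as the punt arrives there on crossing 7 is 7 — never all 8.
So no plan with fewer than 9 crossings exists, and this one achieves 9:
1. 2 mutineers → the dry ground.  (the marsh camp: 4O 2M; the dry ground: 0O 2M)
2. 1 mutineer ← the marsh camp.  (the marsh camp: 4O 3M; the dry ground: 0O 1M)
3. 3 mutineers → the dry ground.  (the marsh camp: 4O 0M; the dry ground: 0O 4M)
4. 1 mutineer ← the marsh camp.  (the marsh camp: 4O 1M; the dry ground: 0O 3M)
5. 3 officers → the dry ground.  (the marsh camp: 1O 1M; the dry ground: 3O 3M)
6. 1 officer and 1 mutineer ← the marsh camp.  (the marsh camp: 2O 2M; the dry ground: 2O 2M)
7. 2 officers → the dry ground.  (the marsh camp: 0O 2M; the dry ground: 4O 2M)
8. 1 mutineer ← the marsh camp.  (the marsh camp: 0O 3M; the dry ground: 4O 1M)
9. 3 mutineers → the dry ground.  (the marsh camp: 0O 0M; the dry ground: 4O 4M)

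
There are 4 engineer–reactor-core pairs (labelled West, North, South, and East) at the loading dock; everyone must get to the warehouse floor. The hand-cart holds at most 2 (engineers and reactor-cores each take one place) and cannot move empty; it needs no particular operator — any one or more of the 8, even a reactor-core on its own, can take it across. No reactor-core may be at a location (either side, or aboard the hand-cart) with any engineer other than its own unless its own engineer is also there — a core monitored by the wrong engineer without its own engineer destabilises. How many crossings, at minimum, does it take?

Following every safe sequence of crossings from the start, the most of the 8 that can be at the warehouse floor as the hand-cart arrives there on crossings 1, 3, 5 is 2, 3, 4 respectively; the best ever achieved is 4 of 8.
From crossing 7 on, no configuration arises that was not already reachable earlier: only 44 distinct safe configurations (who is on which side, and where the hand-cart is) can ever be reached, none of them has everyone across, and every continuation just revisits them. So no valid plan exists.

impossible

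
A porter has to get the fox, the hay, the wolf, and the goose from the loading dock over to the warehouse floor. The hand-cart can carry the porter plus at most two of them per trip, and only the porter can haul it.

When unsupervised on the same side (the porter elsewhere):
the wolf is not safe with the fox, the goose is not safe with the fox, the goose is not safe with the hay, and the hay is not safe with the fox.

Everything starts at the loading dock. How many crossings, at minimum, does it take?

Counting alone: the porter can take at most 2 across per trip to the warehouse floor, so moving all 4 needs at least 2 loaded trips out, with a return between consecutive ones — at least 3 crossings.
The safety rule pushes this higher. Following every safe sequence of crossings, the most of the 4 that can be at the warehouse floor as the hand-cart arrives there on crossing 3 is 3 — never all 4.
So no plan with fewer than 5 crossings exists, and this one achieves 5:
1. Porter goes to the warehouse floor with the fox and the hay.  [the loading dock: the goose, the wolf | the warehouse floor: the fox, the hay]
2. Porter goes back to the loading dock with the fox.  [the loading dock: the fox, the goose, the wolf | the warehouse floor: the hay]
3. Porter goes to the warehouse floor with the fox and the wolf.  [the loading dock: the goose | the warehouse floor: the fox, the hay, the wolf]
4. Porter goes back to the loading dock with the fox.  [the loading dock: the fox, the goose | the warehouse floor: the hay, the wolf]
5. Porter goes to the warehouse floor with the fox and the goose.  [the loading dock: — | the warehouse floor: the fox, the goose, the hay, the wolf]

5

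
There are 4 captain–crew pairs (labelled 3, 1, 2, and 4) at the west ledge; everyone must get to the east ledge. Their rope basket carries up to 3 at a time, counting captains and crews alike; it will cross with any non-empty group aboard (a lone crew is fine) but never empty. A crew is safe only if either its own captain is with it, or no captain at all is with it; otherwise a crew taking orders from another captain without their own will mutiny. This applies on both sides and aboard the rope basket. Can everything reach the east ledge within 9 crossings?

Yes — this plan uses 9 crossings (≤ 9):
1. captain 3 and crew 3 cross → the east ledge.
2. captain 3 crosses ← the west ledge.
3. captain 1, captain 3, and crew 1 cross → the east ledge.
4. captain 3 and crew 3 cross ← the west ledge.
5. captain 2, captain 3, and captain 4 cross → the east ledge.
6. crew 1 crosses ← the west ledge.
7. crew 1 and crew 3 cross → the east ledge.
8. crew 3 crosses ← the west ledge.
9. crew 2, crew 3, and crew 4 cross → the east ledge.

Yes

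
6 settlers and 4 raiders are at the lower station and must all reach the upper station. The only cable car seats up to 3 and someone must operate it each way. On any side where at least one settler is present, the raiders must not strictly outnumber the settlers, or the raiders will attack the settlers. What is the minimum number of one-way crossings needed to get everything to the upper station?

9

Counting alone: each trip to the upper station takes at most 3 across and each return brings at least 1 back, so after t trips out (and t−1 returns) at most 3t − (t−1) of the 10 are across; that first reaches 10 at t = 5, so at least 9 crossings are needed.
The plan below uses exactly 9 crossings, so it is optimal:
1. 2 raiders → the upper station.  (the lower station: 6S 2R; the upper station: 0S 2R)
2. 1 raider ← the lower station.  (the lower station: 6S 3R; the upper station: 0S 1R)
3. 3 raiders → the upper station.  (the lower station: 6S 0R; the upper station: 0S 4R)
4. 1 raider ← the lower station.  (the lower station: 6S 1R; the upper station: 0S 3R)
5. 3 settlers → the upper station.  (the lower station: 3S 1R; the upper station: 3S 3R)
6. 1 raider ← the lower station.  (the lower station: 3S 2R; the upper station: 3S 2R)
7. 1 settler and 2 raiders → the upper station.  (the lower station: 2S 0R; the upper station: 4S 4R)
8. 1 raider ← the lower station.  (the lower station: 2S 1R; the upper station: 4S 3R)
9. 2 settlers and 1 raider → the upper station.  (the lower station: 0S 0R; the upper station: 6S 4R)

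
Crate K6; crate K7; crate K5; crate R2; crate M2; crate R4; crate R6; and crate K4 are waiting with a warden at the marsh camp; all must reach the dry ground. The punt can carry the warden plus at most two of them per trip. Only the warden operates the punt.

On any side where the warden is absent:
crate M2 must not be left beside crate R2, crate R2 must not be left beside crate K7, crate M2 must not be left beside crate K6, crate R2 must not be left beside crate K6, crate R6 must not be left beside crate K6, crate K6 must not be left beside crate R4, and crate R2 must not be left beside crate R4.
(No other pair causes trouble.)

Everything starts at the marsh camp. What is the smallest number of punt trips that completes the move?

13

Counting alone: the warden can take at most 2 across per trip to the dry ground, so moving all 8 needs at least 4 loaded trips out, with a return between consecutive ones — at least 7 crossings.
The safety rule pushes this higher. Following every safe sequence of crossings, the most of the 8 that can be at the dry ground as the punt arrives there on crossings 7, 9, 11 is 5, 6, 7 respectively — never all 8.
So no plan with fewer than 13 crossings exists, and this one achieves 13:
1. Warden goes to the dry ground with crate K6 and crate R2.  [the marsh camp: crate K4, crate K5, crate K7, crate M2, crate R4, crate R6 | the dry ground: crate K6, crate R2]
2. Warden goes back to the marsh camp with crate K6.  [the marsh camp: crate K4, crate K5, crate K6, crate K7, crate M2, crate R4, crate R6 | the dry ground: crate R2]
3. Warden goes to the dry ground with crate K6 and crate K7.  [the marsh camp: crate K4, crate K5, crate M2, crate R4, crate R6 | the dry ground: crate K6, crate K7, crate R2]
4. Warden goes back to the marsh camp with crate R2.  [the marsh camp: crate K4, crate K5, crate M2, crate R2, crate R4, crate R6 | the dry ground: crate K6, crate K7]
5. Warden goes to the dry ground with crate K5 and crate R2.  [the marsh camp: crate K4, crate M2, crate R4, crate R6 | the dry ground: crate K5, crate K6, crate K7, crate R2]
6. Warden goes back to the marsh camp with crate R2.  [the marsh camp: crate K4, crate M2, crate R2, crate R4, crate R6 | the dry ground: crate K5, crate K6, crate K7]
7. Warden goes to the dry ground with crate K4 and crate R2.  [the marsh camp: crate M2, crate R4, crate R6 | the dry ground: crate K4, crate K5, crate K6, crate K7, crate R2]
8. Warden goes back to the marsh camp with crate R2.  [the marsh camp: crate M2, crate R2, crate R4, crate R6 | the dry ground: crate K4, crate K5, crate K6, crate K7]
9. Warden goes to the dry ground with crate M2 and crate R4.  [the marsh camp: crate R2, crate R6 | the dry ground: crate K4, crate K5, crate K6, crate K7, crate M2, crate R4]
10. Warden goes back to the marsh camp with crate K6.  [the marsh camp: crate K6, crate R2, crate R6 | the dry ground: crate K4, crate K5, crate K7, crate M2, crate R4]
11. Warden goes to the dry ground with crate K6 and crate R6.  [the marsh camp: crate R2 | the dry ground: crate K4, crate K5, crate K6, crate K7, crate M2, crate R4, crate R6]
12. Warden goes back to the marsh camp with crate K6.  [the marsh camp: crate K6, crate R2 | the dry ground: crate K4, crate K5, crate K7, crate M2, crate R4, crate R6]
13. Warden goes to the dry ground with crate K6 and crate R2.  [the marsh camp: — | the dry ground: crate K4, crate K5, crate K6, crate K7, crate M2, crate R2, crate R4, crate R6]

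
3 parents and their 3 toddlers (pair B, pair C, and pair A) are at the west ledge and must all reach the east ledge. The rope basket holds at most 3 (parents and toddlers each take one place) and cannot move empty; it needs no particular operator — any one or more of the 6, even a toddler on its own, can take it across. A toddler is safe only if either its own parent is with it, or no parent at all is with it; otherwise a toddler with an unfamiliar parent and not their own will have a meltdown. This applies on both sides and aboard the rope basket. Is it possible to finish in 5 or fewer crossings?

Yes

Yes — this plan uses 5 crossings (≤ 5):
1. parent B and toddler B cross → the east ledge.
2. parent B crosses ← the west ledge.
3. parent A, parent B, and parent C cross → the east ledge.
4. toddler B crosses ← the west ledge.
5. toddler A, toddler B, and toddler C cross → the east ledge.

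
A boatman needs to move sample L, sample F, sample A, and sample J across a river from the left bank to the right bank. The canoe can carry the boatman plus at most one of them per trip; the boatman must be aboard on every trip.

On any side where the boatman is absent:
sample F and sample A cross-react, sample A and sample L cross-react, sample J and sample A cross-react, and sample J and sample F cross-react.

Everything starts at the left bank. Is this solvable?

No

Whatever the first load, the items left behind include a forbidden pair without the boatman. No opening move is safe, so no plan exists.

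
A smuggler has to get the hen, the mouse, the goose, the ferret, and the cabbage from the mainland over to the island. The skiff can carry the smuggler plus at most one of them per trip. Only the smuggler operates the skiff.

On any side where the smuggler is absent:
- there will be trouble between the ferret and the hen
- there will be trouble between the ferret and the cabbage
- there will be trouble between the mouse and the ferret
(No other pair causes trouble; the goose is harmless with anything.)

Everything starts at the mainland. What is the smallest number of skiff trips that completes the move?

Following every safe sequence of crossings from the start, the most of the 5 that can be at the island as the skiff arrives there on crossings 1, 3, 5 is 1, 2, 3 respectively; the best ever achieved is 3 of 5.
From crossing 7 on, no configuration arises that was not already reachable earlier: only 18 distinct safe configurations (who is on which side, and where the skiff is) can ever be reached, none of them has everyone across, and every continuation just revisits them. So no valid plan exists.

impossible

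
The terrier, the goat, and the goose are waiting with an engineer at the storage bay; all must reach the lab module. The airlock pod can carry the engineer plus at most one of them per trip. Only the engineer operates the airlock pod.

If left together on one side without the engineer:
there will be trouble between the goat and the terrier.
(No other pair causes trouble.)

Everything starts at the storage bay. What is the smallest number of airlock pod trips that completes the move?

5

Counting alone: the engineer can take at most 1 across per trip to the lab module, so moving all 3 needs at least 3 loaded trips out, with a return between consecutive ones — at least 5 crossings.
The plan below uses exactly 5 crossings, so it is optimal:
1. Engineer goes to the lab module with the terrier.  [the storage bay: the goat, the goose | the lab module: the terrier]
2. Engineer goes back to the storage bay alone.  [the storage bay: the goat, the goose | the lab module: the terrier]
3. Engineer goes to the lab module with the goose.  [the storage bay: the goat | the lab module: the goose, the terrier]
4. Engineer goes back to the storage bay alone.  [the storage bay: the goat | the lab module: the goose, the terrier]
5. Engineer goes to the lab module with the goat.  [the storage bay: — | the lab module: the goat, the goose, the terrier]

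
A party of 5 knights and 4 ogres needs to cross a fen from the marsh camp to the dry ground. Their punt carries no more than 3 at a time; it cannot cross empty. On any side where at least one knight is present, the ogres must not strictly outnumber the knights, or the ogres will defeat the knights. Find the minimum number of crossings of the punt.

7

Counting alone: each trip to the dry ground takes at most 3 across and each return brings at least 1 back, so after t trips out (and t−1 returns) at most 3t − (t−1) of the 9 are across; that first reaches 9 at t = 4, so at least 7 crossings are needed.
The plan below uses exactly 7 crossings, so it is optimal:
1. 3 ogres → the dry ground.  (the marsh camp: 5K 1O; the dry ground: 0K 3O)
2. 1 ogre ← the marsh camp.  (the marsh camp: 5K 2O; the dry ground: 0K 2O)
3. 3 knights → the dry ground.  (the marsh camp: 2K 2O; the dry ground: 3K 2O)
4. 1 knight ← the marsh camp.  (the marsh camp: 3K 2O; the dry ground: 2K 2O)
5. 2 knights and 1 ogre → the dry ground.  (the marsh camp: 1K 1O; the dry ground: 4K 3O)
6. 1 knight ← the marsh camp.  (the marsh camp: 2K 1O; the dry ground: 3K 3O)
7. 2 knights and 1 ogre → the dry ground.  (the marsh camp: 0K 0O; the dry ground: 5K 4O)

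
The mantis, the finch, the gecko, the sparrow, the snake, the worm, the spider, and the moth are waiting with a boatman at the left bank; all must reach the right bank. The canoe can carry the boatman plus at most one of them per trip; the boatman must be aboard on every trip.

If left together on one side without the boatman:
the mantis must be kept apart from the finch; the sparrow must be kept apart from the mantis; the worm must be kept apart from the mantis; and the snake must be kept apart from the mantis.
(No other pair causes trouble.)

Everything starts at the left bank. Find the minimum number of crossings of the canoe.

Following every safe sequence of crossings from the start, the most of the 8 that can be at the right bank as the canoe arrives there on crossings 1, 3, 5, 7, 9 is 1, 2, 3, 4, 5 respectively; the best ever achieved is 5 of 8.
From crossing 11 on, no configuration arises that was not already reachable earlier: only 88 distinct safe configurations (who is on which side, and where the canoe is) can ever be reached, none of them has everyone across, and every continuation just revisits them. So no valid plan exists.

impossible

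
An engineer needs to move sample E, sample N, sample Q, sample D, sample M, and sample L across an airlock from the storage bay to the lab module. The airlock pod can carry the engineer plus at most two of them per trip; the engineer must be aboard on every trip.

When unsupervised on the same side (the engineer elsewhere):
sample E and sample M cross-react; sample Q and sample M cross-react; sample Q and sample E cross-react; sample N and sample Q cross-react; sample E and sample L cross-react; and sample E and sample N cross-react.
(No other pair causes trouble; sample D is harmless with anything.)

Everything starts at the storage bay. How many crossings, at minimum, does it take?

Counting alone: the engineer can take at most 2 across per trip to the lab module, so moving all 6 needs at least 3 loaded trips out, with a return between consecutive ones — at least 5 crossings.
The safety rule pushes this higher. Following every safe sequence of crossings, the most of the 6 that can be at the lab module as the airlock pod arrives there on crossings 5, 7 is 4, 5 respectively — never all 6.
So no plan with fewer than 9 crossings exists, and this one achieves 9:
1. Engineer goes to the lab module with sample E and sample Q.  [the storage bay: sample D, sample L, sample M, sample N | the lab module: sample E, sample Q]
2. Engineer goes back to the storage bay with sample E.  [the storage bay: sample D, sample E, sample L, sample M, sample N | the lab module: sample Q]
3. Engineer goes to the lab module with sample D and sample E.  [the storage bay: sample L, sample M, sample N | the lab module: sample D, sample E, sample Q]
4. Engineer goes back to the storage bay with sample E.  [the storage bay: sample E, sample L, sample M, sample N | the lab module: sample D, sample Q]
5. Engineer goes to the lab module with sample E and sample L.  [the storage bay: sample M, sample N | the lab module: sample D, sample E, sample L, sample Q]
6. Engineer goes back to the storage bay with sample E.  [the storage bay: sample E, sample M, sample N | the lab module: sample D, sample L, sample Q]
7. Engineer goes to the lab module with sample M and sample N.  [the storage bay: sample E | the lab module: sample D, sample L, sample M, sample N, sample Q]
8. Engineer goes back to the storage bay with sample Q.  [the storage bay: sample E, sample Q | the lab module: sample D, sample L, sample M, sample N]
9. Engineer goes to the lab module with sample E and sample Q.  [the storage bay: — | the lab module: sample D, sample E, sample L, sample M, sample N, sample Q]

9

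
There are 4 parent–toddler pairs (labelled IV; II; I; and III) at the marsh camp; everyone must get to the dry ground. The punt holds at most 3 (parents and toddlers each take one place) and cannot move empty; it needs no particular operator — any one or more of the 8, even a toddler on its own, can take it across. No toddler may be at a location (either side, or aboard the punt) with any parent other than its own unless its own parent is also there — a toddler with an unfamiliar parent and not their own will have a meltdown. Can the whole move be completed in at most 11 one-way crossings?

Yes — this plan uses 9 crossings (≤ 11):
1. parent IV and toddler IV cross → the dry ground.
2. parent IV crosses ← the marsh camp.
3. parent II, parent IV, and toddler II cross → the dry ground.
4. parent IV and toddler IV cross ← the marsh camp.
5. parent I, parent III, and parent IV cross → the dry ground.
6. toddler II crosses ← the marsh camp.
7. toddler II and toddler IV cross → the dry ground.
8. toddler IV crosses ← the marsh camp.
9. toddler I, toddler III, and toddler IV cross → the dry ground.

Yes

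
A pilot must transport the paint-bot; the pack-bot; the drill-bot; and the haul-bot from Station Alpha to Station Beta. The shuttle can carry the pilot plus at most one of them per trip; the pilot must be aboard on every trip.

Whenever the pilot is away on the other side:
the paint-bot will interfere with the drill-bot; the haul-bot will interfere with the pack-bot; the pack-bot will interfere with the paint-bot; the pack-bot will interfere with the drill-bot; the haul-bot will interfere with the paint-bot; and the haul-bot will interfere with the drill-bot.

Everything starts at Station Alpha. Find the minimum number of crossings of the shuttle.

impossible

Whatever the first load, the items left behind include a forbidden pair without the pilot. No opening move is safe, so no plan exists.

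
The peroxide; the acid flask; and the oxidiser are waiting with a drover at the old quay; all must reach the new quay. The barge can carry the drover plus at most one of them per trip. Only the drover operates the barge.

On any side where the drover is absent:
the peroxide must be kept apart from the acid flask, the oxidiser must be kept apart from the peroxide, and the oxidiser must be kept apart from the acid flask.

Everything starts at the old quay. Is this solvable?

Whatever the first load, the items left behind include a forbidden pair without the drover. No opening move is safe, so no plan exists.

No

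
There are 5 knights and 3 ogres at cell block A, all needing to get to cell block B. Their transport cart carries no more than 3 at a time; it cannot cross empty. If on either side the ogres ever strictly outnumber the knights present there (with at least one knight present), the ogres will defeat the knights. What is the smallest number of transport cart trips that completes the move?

Counting alone: each trip to cell block B takes at most 3 across and each return brings at least 1 back, so after t trips out (and t−1 returns) at most 3t − (t−1) of the 8 are across; that first reaches 8 at t = 4, so at least 7 crossings are needed.
The plan below uses exactly 7 crossings, so it is optimal:
1. 2 ogres → cell block B.  (cell block A: 5K 1O; cell block B: 0K 2O)
2. 1 ogre ← cell block A.  (cell block A: 5K 2O; cell block B: 0K 1O)
3. 2 knights and 1 ogre → cell block B.  (cell block A: 3K 1O; cell block B: 2K 2O)
4. 1 ogre ← cell block A.  (cell block A: 3K 2O; cell block B: 2K 1O)
5. 1 knight and 2 ogres → cell block B.  (cell block A: 2K 0O; cell block B: 3K 3O)
6. 1 ogre ← cell block A.  (cell block A: 2K 1O; cell block B: 3K 2O)
7. 2 knights and 1 ogre → cell block B.  (cell block A: 0K 0O; cell block B: 5K 3O)

7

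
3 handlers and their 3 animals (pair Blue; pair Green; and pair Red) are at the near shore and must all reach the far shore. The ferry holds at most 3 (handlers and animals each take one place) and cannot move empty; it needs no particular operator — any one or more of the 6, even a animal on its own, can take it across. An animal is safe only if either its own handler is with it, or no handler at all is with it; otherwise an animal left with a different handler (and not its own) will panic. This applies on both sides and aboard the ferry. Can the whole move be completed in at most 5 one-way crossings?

Yes

Yes — this plan uses 5 crossings (≤ 5):
1. animal Blue and handler Blue cross → the far shore.
2. handler Blue crosses ← the near shore.
3. handler Blue, handler Green, and handler Red cross → the far shore.
4. animal Blue crosses ← the near shore.
5. animal Blue, animal Green, and animal Red cross → the far shore.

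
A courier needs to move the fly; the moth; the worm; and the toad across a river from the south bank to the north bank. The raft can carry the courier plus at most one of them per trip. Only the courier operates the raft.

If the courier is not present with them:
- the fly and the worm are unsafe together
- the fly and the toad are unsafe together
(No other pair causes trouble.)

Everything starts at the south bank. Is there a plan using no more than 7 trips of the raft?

Counting alone: the courier can take at most 1 across per trip to the north bank, so moving all 4 needs at least 4 loaded trips out, with a return between consecutive ones — at least 7 crossings.
The safety rule pushes this higher. Following every safe sequence of crossings, the most of the 4 that can be at the north bank as the raft arrives there on crossing 7 is 3 — never all 4.
So the move cannot be finished within 7 crossings. (The shortest complete plan takes 9:)
1. Courier goes to the north bank with the fly.
2. Courier goes back to the south bank alone.
3. Courier goes to the north bank with the moth.
4. Courier goes back to the south bank alone.
5. Courier goes to the north bank with the worm.
6. Courier goes back to the south bank with the fly.
7. Courier goes to the north bank with the toad.
8. Courier goes back to the south bank alone.
9. Courier goes to the north bank with the fly.

No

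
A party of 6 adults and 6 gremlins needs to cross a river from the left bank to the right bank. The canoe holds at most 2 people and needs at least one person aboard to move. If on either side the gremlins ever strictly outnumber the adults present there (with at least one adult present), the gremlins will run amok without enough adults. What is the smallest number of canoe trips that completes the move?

impossible

Following every safe sequence of crossings from the start, the most of the 12 that can be at the right bank as the canoe arrives there on crossings 1, 3, 5, 7, 9 is 2, 3, 4, 5, 6 respectively; the best ever achieved is 6 of 12.
From crossing 11 on, no configuration arises that was not already reachable earlier: only 15 distinct safe configurations (who is on which side, and where the canoe is) can ever be reached, none of them has everyone across, and every continuation just revisits them. They are: 0 adults + 0 gremlins across (canoe back at the start); 0 adults + 1 gremlin across (canoe there); 0 adults + 1 gremlin across (canoe back at the start); 0 adults + 2 gremlins across (canoe there); 0 adults + 2 gremlins across (canoe back at the start); 0 adults + 3 gremlins across (canoe there); 0 adults + 3 gremlins across (canoe back at the start); 0 adults + 4 gremlins across (canoe there); 0 adults + 4 gremlins across (canoe back at the start); 0 adults + 5 gremlins across (canoe there); 0 adults + 5 gremlins across (canoe back at the start); 0 adults + 6 gremlins across (canoe there); 1 adult + 1 gremlin across (canoe there); 1 adult + 1 gremlin across (canoe back at the start); 2 adults + 2 gremlins across (canoe there). So no valid plan exists.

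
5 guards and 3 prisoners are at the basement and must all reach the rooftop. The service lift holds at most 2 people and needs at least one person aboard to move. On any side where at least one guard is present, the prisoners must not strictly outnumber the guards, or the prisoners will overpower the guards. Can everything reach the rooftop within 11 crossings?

Counting alone: each trip to the rooftop takes at most 2 across and each return brings at least 1 back, so after t trips out (and t−1 returns) at most 2t − (t−1) of the 8 are across; that first reaches 8 at t = 7, so at least 13 crossings are needed.
Since 11 < 13, 11 crossings cannot be enough. (The shortest complete plan in fact takes 13:)
1. 2 prisoners → the rooftop.  (the basement: 5G 1P; the rooftop: 0G 2P)
2. 1 prisoner ← the basement.  (the basement: 5G 2P; the rooftop: 0G 1P)
3. 2 prisoners → the rooftop.  (the basement: 5G 0P; the rooftop: 0G 3P)
4. 1 prisoner ← the basement.  (the basement: 5G 1P; the rooftop: 0G 2P)
5. 2 guards → the rooftop.  (the basement: 3G 1P; the rooftop: 2G 2P)
6. 1 prisoner ← the basement.  (the basement: 3G 2P; the rooftop: 2G 1P)
7. 1 guard and 1 prisoner → the rooftop.  (the basement: 2G 1P; the rooftop: 3G 2P)
8. 1 prisoner ← the basement.  (the basement: 2G 2P; the rooftop: 3G 1P)
9. 2 prisoners → the rooftop.  (the basement: 2G 0P; the rooftop: 3G 3P)
10. 1 prisoner ← the basement.  (the basement: 2G 1P; the rooftop: 3G 2P)
11. 1 guard and 1 prisoner → the rooftop.  (the basement: 1G 0P; the rooftop: 4G 3P)
12. 1 prisoner ← the basement.  (the basement: 1G 1P; the rooftop: 4G 2P)
13. 1 guard and 1 prisoner → the rooftop.  (the basement: 0G 0P; the rooftop: 5G 3P)

No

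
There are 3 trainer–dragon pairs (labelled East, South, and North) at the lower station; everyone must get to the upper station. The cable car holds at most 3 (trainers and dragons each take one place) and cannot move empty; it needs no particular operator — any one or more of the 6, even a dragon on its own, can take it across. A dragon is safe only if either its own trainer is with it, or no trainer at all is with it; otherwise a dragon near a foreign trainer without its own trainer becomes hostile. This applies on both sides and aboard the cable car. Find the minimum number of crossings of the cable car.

Counting alone: each trip to the upper station takes at most 3 across and each return brings at least 1 back, so after t trips out (and t−1 returns) at most 3t − (t−1) of the 6 are across; that first reaches 6 at t = 3, so at least 5 crossings are needed.
The plan below uses exactly 5 crossings, so it is optimal:
1. dragon East and trainer East cross → the upper station.
2. trainer East crosses ← the lower station.
3. trainer East, trainer North, and trainer South cross → the upper station.
4. dragon East crosses ← the lower station.
5. dragon East, dragon North, and dragon South cross → the upper station.

5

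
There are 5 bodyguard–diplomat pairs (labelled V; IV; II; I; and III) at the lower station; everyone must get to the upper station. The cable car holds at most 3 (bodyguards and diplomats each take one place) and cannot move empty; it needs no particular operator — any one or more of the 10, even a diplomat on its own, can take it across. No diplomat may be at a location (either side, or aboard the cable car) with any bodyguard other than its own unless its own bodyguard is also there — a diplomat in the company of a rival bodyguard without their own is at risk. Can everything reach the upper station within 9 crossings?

Counting alone: each trip to the upper station takes at most 3 across and each return brings at least 1 back, so after t trips out (and t−1 returns) at most 3t − (t−1) of the 10 are across; that first reaches 10 at t = 5, so at least 9 crossings are needed.
The safety rule pushes this higher. Following every safe sequence of crossings, the most of the 10 that can be at the upper station as the cable car arrives there on crossing 9 is 9 — never all 10.
So the move cannot be finished within 9 crossings. (The shortest complete plan takes 11:)
1. bodyguard V and diplomat V cross → the upper station.
2. bodyguard V crosses ← the lower station.
3. diplomat I, diplomat II, and diplomat IV cross → the upper station.
4. diplomat V crosses ← the lower station.
5. bodyguard I, bodyguard II, and bodyguard IV cross → the upper station.
6. bodyguard IV and diplomat IV cross ← the lower station.
7. bodyguard III, bodyguard IV, and bodyguard V cross → the upper station.
8. diplomat II crosses ← the lower station.
9. diplomat IV and diplomat V cross → the upper station.
10. diplomat V crosses ← the lower station.
11. diplomat II, diplomat III, and diplomat V cross → the upper station.

No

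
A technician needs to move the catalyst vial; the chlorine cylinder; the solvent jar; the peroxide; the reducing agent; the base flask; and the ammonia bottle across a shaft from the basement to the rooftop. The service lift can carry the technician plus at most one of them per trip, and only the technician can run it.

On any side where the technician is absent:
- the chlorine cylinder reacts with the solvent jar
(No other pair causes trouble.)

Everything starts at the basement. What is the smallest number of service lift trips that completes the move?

Counting alone: the technician can take at most 1 across per trip to the rooftop, so moving all 7 needs at least 7 loaded trips out, with a return between consecutive ones — at least 13 crossings.
The plan below uses exactly 13 crossings, so it is optimal:
1. Technician goes to the rooftop with the chlorine cylinder.
2. Technician goes back to the basement alone.
3. Technician goes to the rooftop with the catalyst vial.
4. Technician goes back to the basement alone.
5. Technician goes to the rooftop with the peroxide.
6. Technician goes back to the basement alone.
7. Technician goes to the rooftop with the reducing agent.
8. Technician goes back to the basement alone.
9. Technician goes to the rooftop with the base flask.
10. Technician goes back to the basement alone.
11. Technician goes to the rooftop with the ammonia bottle.
12. Technician goes back to the basement alone.
13. Technician goes to the rooftop with the solvent jar.

13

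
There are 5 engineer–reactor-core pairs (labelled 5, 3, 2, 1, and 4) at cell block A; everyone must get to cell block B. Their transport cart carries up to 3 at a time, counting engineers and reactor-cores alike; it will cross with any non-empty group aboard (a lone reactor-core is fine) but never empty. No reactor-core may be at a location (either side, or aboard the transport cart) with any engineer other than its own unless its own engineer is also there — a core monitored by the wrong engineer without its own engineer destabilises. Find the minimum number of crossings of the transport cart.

11

Counting alone: each trip to cell block B takes at most 3 across and each return brings at least 1 back, so after t trips out (and t−1 returns) at most 3t − (t−1) of the 10 are across; that first reaches 10 at t = 5, so at least 9 crossings are needed.
The safety rule pushes this higher. Following every safe sequence of crossings, the most of the 10 that can be at cell block B as the transport cart arrives there on crossing 9 is 9 — never all 10.
So no plan with fewer than 11 crossings exists, and this one achieves 11:
1. engineer 5 and reactor-core 5 cross → cell block B.
2. engineer 5 crosses ← cell block A.
3. reactor-core 1, reactor-core 2, and reactor-core 3 cross → cell block B.
4. reactor-core 5 crosses ← cell block A.
5. engineer 1, engineer 2, and engineer 3 cross → cell block B.
6. engineer 3 and reactor-core 3 cross ← cell block A.
7. engineer 3, engineer 4, and engineer 5 cross → cell block B.
8. reactor-core 2 crosses ← cell block A.
9. reactor-core 3 and reactor-core 5 cross → cell block B.
10. reactor-core 5 crosses ← cell block A.
11. reactor-core 2, reactor-core 4, and reactor-core 5 cross → cell block B.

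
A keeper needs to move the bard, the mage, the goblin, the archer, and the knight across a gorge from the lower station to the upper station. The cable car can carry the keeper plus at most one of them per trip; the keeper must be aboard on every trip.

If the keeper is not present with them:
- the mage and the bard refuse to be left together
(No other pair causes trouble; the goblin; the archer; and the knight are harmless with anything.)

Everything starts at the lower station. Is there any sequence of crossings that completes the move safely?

1. Keeper goes to the upper station with the bard.
2. Keeper goes back to the lower station alone.
3. Keeper goes to the upper station with the goblin.
4. Keeper goes back to the lower station alone.
5. Keeper goes to the upper station with the archer.
6. Keeper goes back to the lower station alone.
7. Keeper goes to the upper station with the knight.
8. Keeper goes back to the lower station alone.
9. Keeper goes to the upper station with the mage.

Yes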